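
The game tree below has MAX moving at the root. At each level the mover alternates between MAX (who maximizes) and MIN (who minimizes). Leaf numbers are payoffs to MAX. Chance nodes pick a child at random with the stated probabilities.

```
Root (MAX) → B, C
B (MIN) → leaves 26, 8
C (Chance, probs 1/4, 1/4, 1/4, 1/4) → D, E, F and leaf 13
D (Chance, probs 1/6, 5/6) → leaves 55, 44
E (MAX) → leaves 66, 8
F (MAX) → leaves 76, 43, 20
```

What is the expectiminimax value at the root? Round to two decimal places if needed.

50.21

B (MIN): min(26, 8) = 8
D (Chance): 1/6·55 + 5/6·44 = 45.83
E (MAX): max(66, 8) = 66
F (MAX): max(76, 43, 20) = 76
C (Chance): 1/4·45.83 + 1/4·66 + 1/4·76 + 1/4·13 = 50.21
Root (MAX): max(8, 50.21) = 50.21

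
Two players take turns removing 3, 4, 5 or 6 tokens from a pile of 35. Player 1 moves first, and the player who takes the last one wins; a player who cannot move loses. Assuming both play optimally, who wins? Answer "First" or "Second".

First

i:   0  1  2  3  4  5  6  7  8  9 10 11 12 13 14 15 16 17 18 19 20 21 22 23 24 25 26 27 28 29 30 31 32 33 34 35
     L  L  L  W  W  W  W  W  W  L  L  L  W  W  W  W  W  W  L  L  L  W  W  W  W  W  W  L  L  L  W  W  W  W  W  W
Position 35 is W, so the first player wins.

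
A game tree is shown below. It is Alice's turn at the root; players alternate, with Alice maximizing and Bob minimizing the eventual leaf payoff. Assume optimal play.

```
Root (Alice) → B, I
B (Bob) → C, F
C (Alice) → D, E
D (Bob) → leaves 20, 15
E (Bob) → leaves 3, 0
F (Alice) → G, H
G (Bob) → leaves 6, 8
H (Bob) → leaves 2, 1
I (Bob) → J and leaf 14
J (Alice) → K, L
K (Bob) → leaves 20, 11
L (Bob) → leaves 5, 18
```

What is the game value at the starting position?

11

D (Bob): min(20, 15) = 15
E (Bob): min(3, 0) = 0
C (Alice): max(15, 0) = 15
G (Bob): min(6, 8) = 6
H (Bob): min(2, 1) = 1
F (Alice): max(6, 1) = 6
B (Bob): min(15, 6) = 6
K (Bob): min(20, 11) = 11
L (Bob): min(5, 18) = 5
J (Alice): max(11, 5) = 11
I (Bob): min(11, 14) = 11
Root (Alice): max(6, 11) = 11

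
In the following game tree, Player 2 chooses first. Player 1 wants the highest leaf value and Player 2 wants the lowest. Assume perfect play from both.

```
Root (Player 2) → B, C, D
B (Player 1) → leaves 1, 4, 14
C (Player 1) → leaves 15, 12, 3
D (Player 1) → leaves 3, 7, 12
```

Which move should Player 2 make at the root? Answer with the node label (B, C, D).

D

B (Player 1): max(1, 4, 14) = 14
C (Player 1): max(15, 12, 3) = 15
D (Player 1): max(3, 7, 12) = 12
Root (Player 2): min(14, 15, 12) = 12
Player 2 picks the child with the lowest value: D (value 12).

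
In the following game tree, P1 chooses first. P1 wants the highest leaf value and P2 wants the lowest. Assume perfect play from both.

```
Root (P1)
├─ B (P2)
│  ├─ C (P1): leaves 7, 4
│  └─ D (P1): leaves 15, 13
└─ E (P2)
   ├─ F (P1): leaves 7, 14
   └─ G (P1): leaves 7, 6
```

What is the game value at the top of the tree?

C (P1): max(7, 4) = 7
D (P1): max(15, 13) = 15
B (P2): min(7, 15) = 7
F (P1): max(7, 14) = 14
G (P1): max(7, 6) = 7
E (P2): min(14, 7) = 7
Root (P1): max(7, 7) = 7

7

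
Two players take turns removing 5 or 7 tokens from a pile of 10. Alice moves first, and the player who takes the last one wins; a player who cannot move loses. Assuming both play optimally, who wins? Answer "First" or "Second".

Compute winning (W) and losing (L) positions by backward induction:
i:   0  1  2  3  4  5  6  7  8  9 10
     L  L  L  L  L  W  W  W  W  W  W
Position 10 is W, so the first player wins.

First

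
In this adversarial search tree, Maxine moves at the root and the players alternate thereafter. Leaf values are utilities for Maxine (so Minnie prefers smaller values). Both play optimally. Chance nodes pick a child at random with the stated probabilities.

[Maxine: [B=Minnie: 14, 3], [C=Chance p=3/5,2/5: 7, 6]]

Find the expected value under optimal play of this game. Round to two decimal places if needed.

B (Minnie): min(14, 3) = 3
C (Chance): 3/5·7 + 2/5·6 = 6.6
Root (Maxine): max(3, 6.6) = 6.6

6.6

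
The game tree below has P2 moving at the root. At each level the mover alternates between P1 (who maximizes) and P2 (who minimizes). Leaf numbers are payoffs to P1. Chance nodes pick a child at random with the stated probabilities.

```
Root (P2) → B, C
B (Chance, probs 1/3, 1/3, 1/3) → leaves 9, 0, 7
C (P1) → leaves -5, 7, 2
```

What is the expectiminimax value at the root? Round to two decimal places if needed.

B (Chance): 1/3·9 + 1/3·0 + 1/3·7 = 5.33
C (P1): max(-5, 7, 2) = 7
Root (P2): min(5.33, 7) = 5.33

5.33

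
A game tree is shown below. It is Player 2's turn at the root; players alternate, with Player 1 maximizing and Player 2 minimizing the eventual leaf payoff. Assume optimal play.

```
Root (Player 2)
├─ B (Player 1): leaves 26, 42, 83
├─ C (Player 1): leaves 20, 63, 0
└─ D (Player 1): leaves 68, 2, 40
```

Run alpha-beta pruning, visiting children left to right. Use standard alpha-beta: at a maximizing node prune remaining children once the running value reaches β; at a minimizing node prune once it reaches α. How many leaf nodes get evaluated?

7

B [α=-∞,β=+∞]: v=83
C [α=-∞,β=83]: v=63
D [α=-∞,β=63]: v=68 after child 1 ≥ β → β-cutoff, skip 2
Root [α=-∞,β=+∞]: v=63
Leaves evaluated: 7 of 9.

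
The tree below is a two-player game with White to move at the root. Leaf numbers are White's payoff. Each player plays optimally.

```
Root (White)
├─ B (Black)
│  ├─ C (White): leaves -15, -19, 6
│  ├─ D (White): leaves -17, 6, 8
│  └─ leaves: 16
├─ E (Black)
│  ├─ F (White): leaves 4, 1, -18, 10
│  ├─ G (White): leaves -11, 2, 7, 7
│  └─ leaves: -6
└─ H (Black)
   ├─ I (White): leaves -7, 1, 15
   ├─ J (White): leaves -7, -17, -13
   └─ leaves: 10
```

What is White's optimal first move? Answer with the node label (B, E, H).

B

C (White): max(-15, -19, 6) = 6
D (White): max(-17, 6, 8) = 8
B (Black): min(6, 8, 16) = 6
F (White): max(4, 1, -18, 10) = 10
G (White): max(-11, 2, 7, 7) = 7
E (Black): min(10, 7, -6) = -6
I (White): max(-7, 1, 15) = 15
J (White): max(-7, -17, -13) = -7
H (Black): min(15, -7, 10) = -7
Root (White): max(6, -6, -7) = 6
White picks the child with the highest value: B (value 6).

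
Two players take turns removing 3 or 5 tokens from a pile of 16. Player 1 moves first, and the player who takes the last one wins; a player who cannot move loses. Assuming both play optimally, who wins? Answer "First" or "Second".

Second

Positions where the player to move wins (W) vs loses (L):
i:   0  1  2  3  4  5  6  7  8  9 10 11 12 13 14 15 16
     L  L  L  W  W  W  W  W  L  L  L  W  W  W  W  W  L
Position 16 is L, so the second player wins.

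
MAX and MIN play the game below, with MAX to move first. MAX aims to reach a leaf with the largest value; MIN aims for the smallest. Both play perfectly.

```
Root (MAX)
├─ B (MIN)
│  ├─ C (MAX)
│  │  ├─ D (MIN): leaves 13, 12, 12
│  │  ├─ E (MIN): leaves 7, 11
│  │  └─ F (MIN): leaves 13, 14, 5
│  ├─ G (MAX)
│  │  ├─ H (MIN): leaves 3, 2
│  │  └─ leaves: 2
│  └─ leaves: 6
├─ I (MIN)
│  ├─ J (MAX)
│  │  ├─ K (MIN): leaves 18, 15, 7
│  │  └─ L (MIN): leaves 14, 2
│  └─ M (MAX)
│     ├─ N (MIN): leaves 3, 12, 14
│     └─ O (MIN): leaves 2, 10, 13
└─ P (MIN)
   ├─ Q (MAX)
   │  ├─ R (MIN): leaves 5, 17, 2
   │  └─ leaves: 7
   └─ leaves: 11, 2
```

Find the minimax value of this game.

3

D (MIN): min(13, 12, 12) = 12
E (MIN): min(7, 11) = 7
F (MIN): min(13, 14, 5) = 5
C (MAX): max(12, 7, 5) = 12
H (MIN): min(3, 2) = 2
G (MAX): max(2, 2) = 2
B (MIN): min(12, 2, 6) = 2
K (MIN): min(18, 15, 7) = 7
L (MIN): min(14, 2) = 2
J (MAX): max(7, 2) = 7
N (MIN): min(3, 12, 14) = 3
O (MIN): min(2, 10, 13) = 2
M (MAX): max(3, 2) = 3
I (MIN): min(7, 3) = 3
R (MIN): min(5, 17, 2) = 2
Q (MAX): max(2, 7) = 7
P (MIN): min(7, 11, 2) = 2
Root (MAX): max(2, 3, 2) = 3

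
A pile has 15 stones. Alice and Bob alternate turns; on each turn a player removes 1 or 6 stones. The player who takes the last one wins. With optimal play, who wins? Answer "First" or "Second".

First

W/L table (W = player to move can force a win):
i:   0  1  2  3  4  5  6  7  8  9 10 11 12 13 14 15
     L  W  L  W  L  W  W  L  W  L  W  L  W  W  L  W
Position 15 is W, so the first player wins.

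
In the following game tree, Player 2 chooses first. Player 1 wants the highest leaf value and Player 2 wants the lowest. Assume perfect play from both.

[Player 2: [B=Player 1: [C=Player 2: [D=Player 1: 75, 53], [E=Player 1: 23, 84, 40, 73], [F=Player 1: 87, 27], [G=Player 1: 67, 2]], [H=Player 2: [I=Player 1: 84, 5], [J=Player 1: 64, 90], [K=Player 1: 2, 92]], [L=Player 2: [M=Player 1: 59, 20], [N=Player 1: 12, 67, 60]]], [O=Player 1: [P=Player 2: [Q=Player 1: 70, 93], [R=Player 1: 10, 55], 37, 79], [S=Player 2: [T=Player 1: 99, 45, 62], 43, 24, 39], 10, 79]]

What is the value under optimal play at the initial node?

79

D (Player 1): max(75, 53) = 75
E (Player 1): max(23, 84, 40, 73) = 84
F (Player 1): max(87, 27) = 87
G (Player 1): max(67, 2) = 67
C (Player 2): min(75, 84, 87, 67) = 67
I (Player 1): max(84, 5) = 84
J (Player 1): max(64, 90) = 90
K (Player 1): max(2, 92) = 92
H (Player 2): min(84, 90, 92) = 84
M (Player 1): max(59, 20) = 59
N (Player 1): max(12, 67, 60) = 67
L (Player 2): min(59, 67) = 59
B (Player 1): max(67, 84, 59) = 84
Q (Player 1): max(70, 93) = 93
R (Player 1): max(10, 55) = 55
P (Player 2): min(93, 55, 37, 79) = 37
T (Player 1): max(99, 45, 62) = 99
S (Player 2): min(99, 43, 24, 39) = 24
O (Player 1): max(37, 24, 10, 79) = 79
Root (Player 2): min(84, 79) = 79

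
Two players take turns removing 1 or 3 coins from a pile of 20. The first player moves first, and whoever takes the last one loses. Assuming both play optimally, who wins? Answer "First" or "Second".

First

Compute winning (W) and losing (L) positions by backward induction:
i:   0  1  2  3  4  5  6  7  8  9 10 11 12 13 14 15 16 17 18 19 20
     W  L  W  L  W  L  W  L  W  L  W  L  W  L  W  L  W  L  W  L  W
Position 20 is W, so the first player wins.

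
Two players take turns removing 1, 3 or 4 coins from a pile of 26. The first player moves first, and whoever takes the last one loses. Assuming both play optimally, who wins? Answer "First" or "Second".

First

Positions where the player to move wins (W) vs loses (L):
i:   0  1  2  3  4  5  6  7  8  9 10 11 12 13 14 15 16 17 18 19 20 21 22 23 24 25 26
     W  L  W  L  W  W  W  W  L  W  L  W  W  W  W  L  W  L  W  W  W  W  L  W  L  W  W
Position 26 is W, so the first player wins.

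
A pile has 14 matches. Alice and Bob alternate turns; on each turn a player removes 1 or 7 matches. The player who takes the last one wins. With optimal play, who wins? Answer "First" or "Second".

Second

Positions where the player to move wins (W) vs loses (L):
i:   0  1  2  3  4  5  6  7  8  9 10 11 12 13 14
     L  W  L  W  L  W  L  W  L  W  L  W  L  W  L
Position 14 is L, so the second player wins.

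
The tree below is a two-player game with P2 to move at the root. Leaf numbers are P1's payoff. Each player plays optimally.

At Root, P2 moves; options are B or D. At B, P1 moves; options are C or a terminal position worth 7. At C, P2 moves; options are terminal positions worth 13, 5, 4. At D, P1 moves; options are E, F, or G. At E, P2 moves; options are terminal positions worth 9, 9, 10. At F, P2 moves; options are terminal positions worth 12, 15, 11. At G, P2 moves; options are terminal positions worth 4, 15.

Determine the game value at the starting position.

C (P2): min(13, 5, 4) = 4
B (P1): max(4, 7) = 7
E (P2): min(9, 9, 10) = 9
F (P2): min(12, 15, 11) = 11
G (P2): min(4, 15) = 4
D (P1): max(9, 11, 4) = 11
Root (P2): min(7, 11) = 7

7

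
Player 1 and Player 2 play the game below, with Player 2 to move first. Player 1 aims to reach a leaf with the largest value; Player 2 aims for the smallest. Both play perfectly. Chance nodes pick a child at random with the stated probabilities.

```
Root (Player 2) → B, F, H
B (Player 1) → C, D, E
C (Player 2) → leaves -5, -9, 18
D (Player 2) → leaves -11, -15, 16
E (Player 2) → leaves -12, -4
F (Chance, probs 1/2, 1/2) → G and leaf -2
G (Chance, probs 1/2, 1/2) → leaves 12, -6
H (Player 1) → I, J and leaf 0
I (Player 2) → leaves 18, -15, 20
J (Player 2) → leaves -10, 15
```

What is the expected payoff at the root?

-9

C (Player 2): min(-5, -9, 18) = -9
D (Player 2): min(-11, -15, 16) = -15
E (Player 2): min(-12, -4) = -12
B (Player 1): max(-9, -15, -12) = -9
G (Chance): 1/2·12 + 1/2·-6 = 3
F (Chance): 1/2·3 + 1/2·-2 = 0.5
I (Player 2): min(18, -15, 20) = -15
J (Player 2): min(-10, 15) = -10
H (Player 1): max(-15, -10, 0) = 0
Root (Player 2): min(-9, 0.5, 0) = -9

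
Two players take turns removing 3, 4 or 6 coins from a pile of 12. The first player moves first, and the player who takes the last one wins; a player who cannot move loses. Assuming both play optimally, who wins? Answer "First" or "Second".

W/L table (W = player to move can force a win):
i:   0  1  2  3  4  5  6  7  8  9 10 11 12
     L  L  L  W  W  W  W  W  W  L  L  L  W
Position 12 is W, so the first player wins.

First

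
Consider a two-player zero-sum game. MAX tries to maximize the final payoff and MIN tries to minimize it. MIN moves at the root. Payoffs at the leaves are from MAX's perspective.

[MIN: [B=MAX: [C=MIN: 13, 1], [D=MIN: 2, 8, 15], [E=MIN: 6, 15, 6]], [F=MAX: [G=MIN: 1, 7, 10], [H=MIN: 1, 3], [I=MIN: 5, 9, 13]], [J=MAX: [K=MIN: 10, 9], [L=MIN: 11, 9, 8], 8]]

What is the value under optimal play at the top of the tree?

5

C (MIN): min(13, 1) = 1
D (MIN): min(2, 8, 15) = 2
E (MIN): min(6, 15, 6) = 6
B (MAX): max(1, 2, 6) = 6
G (MIN): min(1, 7, 10) = 1
H (MIN): min(1, 3) = 1
I (MIN): min(5, 9, 13) = 5
F (MAX): max(1, 1, 5) = 5
K (MIN): min(10, 9) = 9
L (MIN): min(11, 9, 8) = 8
J (MAX): max(9, 8, 8) = 9
Root (MIN): min(6, 5, 9) = 5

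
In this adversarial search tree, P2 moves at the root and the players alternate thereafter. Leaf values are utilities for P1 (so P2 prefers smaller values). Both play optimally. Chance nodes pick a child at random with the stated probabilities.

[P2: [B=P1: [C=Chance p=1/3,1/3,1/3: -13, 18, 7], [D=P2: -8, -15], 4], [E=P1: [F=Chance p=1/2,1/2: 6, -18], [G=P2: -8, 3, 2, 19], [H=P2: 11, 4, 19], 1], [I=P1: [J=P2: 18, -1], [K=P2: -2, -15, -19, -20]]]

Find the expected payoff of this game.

-1

C (Chance): 1/3·-13 + 1/3·18 + 1/3·7 = 4
D (P2): min(-8, -15) = -15
B (P1): max(4, -15, 4) = 4
F (Chance): 1/2·6 + 1/2·-18 = -6
G (P2): min(-8, 3, 2, 19) = -8
H (P2): min(11, 4, 19) = 4
E (P1): max(-6, -8, 4, 1) = 4
J (P2): min(18, -1) = -1
K (P2): min(-2, -15, -19, -20) = -20
I (P1): max(-1, -20) = -1
Root (P2): min(4, 4, -1) = -1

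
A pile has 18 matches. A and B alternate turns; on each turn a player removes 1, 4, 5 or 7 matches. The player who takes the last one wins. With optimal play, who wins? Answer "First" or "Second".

Positions where the player to move wins (W) vs loses (L):
i:   0  1  2  3  4  5  6  7  8  9 10 11 12 13 14 15 16 17 18
     L  W  L  W  W  W  W  W  L  W  L  W  W  W  W  W  L  W  L
Position 18 is L, so the second player wins.

Second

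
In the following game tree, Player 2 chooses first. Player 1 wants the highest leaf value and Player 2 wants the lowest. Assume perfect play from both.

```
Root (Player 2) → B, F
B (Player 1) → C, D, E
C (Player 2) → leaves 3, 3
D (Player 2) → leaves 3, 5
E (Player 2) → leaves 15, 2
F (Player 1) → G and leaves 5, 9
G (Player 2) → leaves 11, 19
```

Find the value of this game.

C (Player 2): min(3, 3) = 3
D (Player 2): min(3, 5) = 3
E (Player 2): min(15, 2) = 2
B (Player 1): max(3, 3, 2) = 3
G (Player 2): min(11, 19) = 11
F (Player 1): max(11, 5, 9) = 11
Root (Player 2): min(3, 11) = 3

3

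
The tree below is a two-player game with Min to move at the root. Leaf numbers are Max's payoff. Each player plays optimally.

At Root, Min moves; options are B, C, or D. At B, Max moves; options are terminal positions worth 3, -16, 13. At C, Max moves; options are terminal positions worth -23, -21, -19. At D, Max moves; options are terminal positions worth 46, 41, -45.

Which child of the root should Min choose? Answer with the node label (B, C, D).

C

B (Max): max(3, -16, 13) = 13
C (Max): max(-23, -21, -19) = -19
D (Max): max(46, 41, -45) = 46
Root (Min): min(13, -19, 46) = -19
Min picks the child with the lowest value: C (value -19).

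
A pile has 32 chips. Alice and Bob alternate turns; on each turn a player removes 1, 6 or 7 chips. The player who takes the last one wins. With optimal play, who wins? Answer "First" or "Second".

First

Mark each pile size as W (mover wins) or L (mover loses):
i:   0  1  2  3  4  5  6  7  8  9 10 11 12 13 14 15 16 17 18 19 20 21 22 23 24 25 26 27 28 29 30 31 32
     L  W  L  W  L  W  W  W  W  W  W  W  L  W  L  W  L  W  W  W  W  W  W  W  L  W  L  W  L  W  W  W  W
Position 32 is W, so the first player wins.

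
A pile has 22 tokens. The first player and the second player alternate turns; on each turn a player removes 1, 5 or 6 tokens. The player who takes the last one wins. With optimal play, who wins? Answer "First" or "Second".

Second

Mark each pile size as W (mover wins) or L (mover loses):
i:   0  1  2  3  4  5  6  7  8  9 10 11 12 13 14 15 16 17 18 19 20 21 22
     L  W  L  W  L  W  W  W  W  W  W  L  W  L  W  L  W  W  W  W  W  W  L
Position 22 is L, so the second player wins.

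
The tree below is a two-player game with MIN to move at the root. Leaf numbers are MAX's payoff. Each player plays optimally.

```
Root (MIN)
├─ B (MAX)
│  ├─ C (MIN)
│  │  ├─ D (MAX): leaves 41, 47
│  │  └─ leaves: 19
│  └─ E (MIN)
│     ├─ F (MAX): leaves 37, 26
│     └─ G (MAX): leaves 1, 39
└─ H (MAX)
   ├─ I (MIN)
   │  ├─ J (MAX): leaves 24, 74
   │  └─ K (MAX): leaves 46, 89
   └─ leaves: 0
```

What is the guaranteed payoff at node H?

J: max(24, 74) = 74
K: max(46, 89) = 89
I: min(74, 89) = 74
H: max(74, 0) = 74

74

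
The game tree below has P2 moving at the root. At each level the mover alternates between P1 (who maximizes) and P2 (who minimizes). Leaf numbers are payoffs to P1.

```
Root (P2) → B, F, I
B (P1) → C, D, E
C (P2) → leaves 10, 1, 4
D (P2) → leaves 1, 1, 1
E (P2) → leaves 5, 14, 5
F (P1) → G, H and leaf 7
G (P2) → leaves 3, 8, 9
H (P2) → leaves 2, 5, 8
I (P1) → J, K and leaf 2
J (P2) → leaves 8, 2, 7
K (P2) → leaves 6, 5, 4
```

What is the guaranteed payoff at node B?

C: min(10, 1, 4) = 1
D: min(1, 1, 1) = 1
E: min(5, 14, 5) = 5
B: max(1, 1, 5) = 5

5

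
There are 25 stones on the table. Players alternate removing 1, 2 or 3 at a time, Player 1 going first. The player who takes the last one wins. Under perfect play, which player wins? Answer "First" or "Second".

Mark each pile size as W (mover wins) or L (mover loses):
i:   0  1  2  3  4  5  6  7  8  9 10 11 12 13 14 15 16 17 18 19 20 21 22 23 24 25
     L  W  W  W  L  W  W  W  L  W  W  W  L  W  W  W  L  W  W  W  L  W  W  W  L  W
Position 25 is W, so the first player wins.

First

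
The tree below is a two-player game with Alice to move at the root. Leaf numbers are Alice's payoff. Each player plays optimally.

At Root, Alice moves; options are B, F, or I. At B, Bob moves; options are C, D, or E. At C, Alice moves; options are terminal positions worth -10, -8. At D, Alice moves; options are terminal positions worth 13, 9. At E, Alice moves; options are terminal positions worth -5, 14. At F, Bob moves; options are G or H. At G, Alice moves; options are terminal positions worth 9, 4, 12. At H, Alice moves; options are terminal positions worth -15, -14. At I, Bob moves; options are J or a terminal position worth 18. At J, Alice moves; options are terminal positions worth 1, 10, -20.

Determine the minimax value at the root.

C (Alice): max(-10, -8) = -8
D (Alice): max(13, 9) = 13
E (Alice): max(-5, 14) = 14
B (Bob): min(-8, 13, 14) = -8
G (Alice): max(9, 4, 12) = 12
H (Alice): max(-15, -14) = -14
F (Bob): min(12, -14) = -14
J (Alice): max(1, 10, -20) = 10
I (Bob): min(10, 18) = 10
Root (Alice): max(-8, -14, 10) = 10

10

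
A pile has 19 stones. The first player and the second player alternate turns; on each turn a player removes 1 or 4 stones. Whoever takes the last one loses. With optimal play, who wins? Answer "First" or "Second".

First

Positions where the player to move wins (W) vs loses (L):
i:   0  1  2  3  4  5  6  7  8  9 10 11 12 13 14 15 16 17 18 19
     W  L  W  L  W  W  L  W  L  W  W  L  W  L  W  W  L  W  L  W
Position 19 is W, so the first player wins.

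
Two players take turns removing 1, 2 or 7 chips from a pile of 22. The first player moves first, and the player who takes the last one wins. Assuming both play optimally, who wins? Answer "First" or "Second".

First

Mark each pile size as W (mover wins) or L (mover loses):
i:   0  1  2  3  4  5  6  7  8  9 10 11 12 13 14 15 16 17 18 19 20 21 22
     L  W  W  L  W  W  L  W  W  L  W  W  L  W  W  L  W  W  L  W  W  L  W
Position 22 is W, so the first player wins.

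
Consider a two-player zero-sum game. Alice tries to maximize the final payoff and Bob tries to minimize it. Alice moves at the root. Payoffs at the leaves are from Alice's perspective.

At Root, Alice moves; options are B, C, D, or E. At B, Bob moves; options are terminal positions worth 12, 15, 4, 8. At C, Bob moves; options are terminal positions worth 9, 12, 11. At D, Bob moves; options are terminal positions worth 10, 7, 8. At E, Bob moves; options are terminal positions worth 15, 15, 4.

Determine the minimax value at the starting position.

B (Bob): min(12, 15, 4, 8) = 4
C (Bob): min(9, 12, 11) = 9
D (Bob): min(10, 7, 8) = 7
E (Bob): min(15, 15, 4) = 4
Root (Alice): max(4, 9, 7, 4) = 9

9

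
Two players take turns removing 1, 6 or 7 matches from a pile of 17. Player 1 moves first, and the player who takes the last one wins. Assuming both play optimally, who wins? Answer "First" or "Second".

Compute winning (W) and losing (L) positions by backward induction:
i:   0  1  2  3  4  5  6  7  8  9 10 11 12 13 14 15 16 17
     L  W  L  W  L  W  W  W  W  W  W  W  L  W  L  W  L  W
Position 17 is W, so the first player wins.

First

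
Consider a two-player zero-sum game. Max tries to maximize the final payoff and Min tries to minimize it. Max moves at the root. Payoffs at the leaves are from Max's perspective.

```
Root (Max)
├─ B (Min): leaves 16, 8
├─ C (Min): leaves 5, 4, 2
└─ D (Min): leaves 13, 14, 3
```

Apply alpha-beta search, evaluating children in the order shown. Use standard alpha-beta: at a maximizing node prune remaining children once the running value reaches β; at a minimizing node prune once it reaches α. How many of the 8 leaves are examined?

6

B [α=-∞,β=+∞]: v=8
C [α=8,β=+∞]: v=5 after child 1 ≤ α → α-cutoff, skip 2
D [α=8,β=+∞]: v=3
Root [α=-∞,β=+∞]: v=8
Leaves evaluated: 6 of 8.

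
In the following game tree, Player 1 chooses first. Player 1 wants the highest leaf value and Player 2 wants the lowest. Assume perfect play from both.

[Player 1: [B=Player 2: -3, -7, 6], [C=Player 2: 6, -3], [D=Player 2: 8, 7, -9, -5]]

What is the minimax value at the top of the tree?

-3

B (Player 2): min(-3, -7, 6) = -7
C (Player 2): min(6, -3) = -3
D (Player 2): min(8, 7, -9, -5) = -9
Root (Player 1): max(-7, -3, -9) = -3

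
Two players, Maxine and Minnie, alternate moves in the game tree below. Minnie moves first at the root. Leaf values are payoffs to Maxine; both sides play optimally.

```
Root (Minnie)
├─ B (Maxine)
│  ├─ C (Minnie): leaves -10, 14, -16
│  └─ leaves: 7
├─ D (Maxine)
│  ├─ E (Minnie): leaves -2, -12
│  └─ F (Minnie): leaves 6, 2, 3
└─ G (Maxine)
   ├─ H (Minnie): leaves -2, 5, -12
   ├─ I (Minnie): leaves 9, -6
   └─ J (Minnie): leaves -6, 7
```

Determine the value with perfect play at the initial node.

-6

C (Minnie): min(-10, 14, -16) = -16
B (Maxine): max(-16, 7) = 7
E (Minnie): min(-2, -12) = -12
F (Minnie): min(6, 2, 3) = 2
D (Maxine): max(-12, 2) = 2
H (Minnie): min(-2, 5, -12) = -12
I (Minnie): min(9, -6) = -6
J (Minnie): min(-6, 7) = -6
G (Maxine): max(-12, -6, -6) = -6
Root (Minnie): min(7, 2, -6) = -6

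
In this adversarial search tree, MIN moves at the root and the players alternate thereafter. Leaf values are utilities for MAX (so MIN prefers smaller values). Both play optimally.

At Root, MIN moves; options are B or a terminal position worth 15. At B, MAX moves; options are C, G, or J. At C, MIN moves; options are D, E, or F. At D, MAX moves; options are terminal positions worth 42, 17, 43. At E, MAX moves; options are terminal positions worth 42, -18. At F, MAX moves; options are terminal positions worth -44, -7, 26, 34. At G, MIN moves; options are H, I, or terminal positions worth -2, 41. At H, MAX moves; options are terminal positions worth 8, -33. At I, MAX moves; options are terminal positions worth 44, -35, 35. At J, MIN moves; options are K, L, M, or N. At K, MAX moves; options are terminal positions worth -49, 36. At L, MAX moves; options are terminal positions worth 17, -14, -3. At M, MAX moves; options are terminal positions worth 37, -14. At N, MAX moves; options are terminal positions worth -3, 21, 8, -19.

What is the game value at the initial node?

D (MAX): max(42, 17, 43) = 43
E (MAX): max(42, -18) = 42
F (MAX): max(-44, -7, 26, 34) = 34
C (MIN): min(43, 42, 34) = 34
H (MAX): max(8, -33) = 8
I (MAX): max(44, -35, 35) = 44
G (MIN): min(8, 44, -2, 41) = -2
K (MAX): max(-49, 36) = 36
L (MAX): max(17, -14, -3) = 17
M (MAX): max(37, -14) = 37
N (MAX): max(-3, 21, 8, -19) = 21
J (MIN): min(36, 17, 37, 21) = 17
B (MAX): max(34, -2, 17) = 34
Root (MIN): min(34, 15) = 15

15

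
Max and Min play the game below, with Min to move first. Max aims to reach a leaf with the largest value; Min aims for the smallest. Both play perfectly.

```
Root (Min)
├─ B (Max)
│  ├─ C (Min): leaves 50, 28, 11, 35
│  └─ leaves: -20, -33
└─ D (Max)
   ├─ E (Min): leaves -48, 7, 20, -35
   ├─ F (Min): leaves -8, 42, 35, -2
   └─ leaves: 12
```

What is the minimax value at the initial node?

11

C (Min): min(50, 28, 11, 35) = 11
B (Max): max(11, -20, -33) = 11
E (Min): min(-48, 7, 20, -35) = -48
F (Min): min(-8, 42, 35, -2) = -8
D (Max): max(-48, -8, 12) = 12
Root (Min): min(11, 12) = 11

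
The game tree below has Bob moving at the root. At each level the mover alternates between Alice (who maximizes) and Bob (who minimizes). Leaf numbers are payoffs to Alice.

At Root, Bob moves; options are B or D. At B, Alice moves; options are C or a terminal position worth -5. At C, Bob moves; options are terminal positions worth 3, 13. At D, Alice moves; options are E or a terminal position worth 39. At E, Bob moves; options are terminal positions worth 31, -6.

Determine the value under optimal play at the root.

3

C (Bob): min(3, 13) = 3
B (Alice): max(3, -5) = 3
E (Bob): min(31, -6) = -6
D (Alice): max(-6, 39) = 39
Root (Bob): min(3, 39) = 3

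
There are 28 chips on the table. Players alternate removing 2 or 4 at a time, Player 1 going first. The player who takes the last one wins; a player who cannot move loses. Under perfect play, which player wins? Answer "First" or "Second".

First

Positions where the player to move wins (W) vs loses (L):
i:   0  1  2  3  4  5  6  7  8  9 10 11 12 13 14 15 16 17 18 19 20 21 22 23 24 25 26 27 28
     L  L  W  W  W  W  L  L  W  W  W  W  L  L  W  W  W  W  L  L  W  W  W  W  L  L  W  W  W
Position 28 is W, so the first player wins.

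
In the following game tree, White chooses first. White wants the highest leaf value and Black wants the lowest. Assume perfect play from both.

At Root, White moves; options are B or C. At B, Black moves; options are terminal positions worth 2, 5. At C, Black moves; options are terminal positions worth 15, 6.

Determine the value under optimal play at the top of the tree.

6

B (Black): min(2, 5) = 2
C (Black): min(15, 6) = 6
Root (White): max(2, 6) = 6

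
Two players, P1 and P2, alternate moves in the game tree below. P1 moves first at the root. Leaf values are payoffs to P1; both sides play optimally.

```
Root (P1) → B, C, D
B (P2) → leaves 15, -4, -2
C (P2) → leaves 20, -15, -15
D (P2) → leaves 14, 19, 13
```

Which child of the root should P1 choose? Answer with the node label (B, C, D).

B (P2): min(15, -4, -2) = -4
C (P2): min(20, -15, -15) = -15
D (P2): min(14, 19, 13) = 13
Root (P1): max(-4, -15, 13) = 13
P1 picks the child with the highest value: D (value 13).

D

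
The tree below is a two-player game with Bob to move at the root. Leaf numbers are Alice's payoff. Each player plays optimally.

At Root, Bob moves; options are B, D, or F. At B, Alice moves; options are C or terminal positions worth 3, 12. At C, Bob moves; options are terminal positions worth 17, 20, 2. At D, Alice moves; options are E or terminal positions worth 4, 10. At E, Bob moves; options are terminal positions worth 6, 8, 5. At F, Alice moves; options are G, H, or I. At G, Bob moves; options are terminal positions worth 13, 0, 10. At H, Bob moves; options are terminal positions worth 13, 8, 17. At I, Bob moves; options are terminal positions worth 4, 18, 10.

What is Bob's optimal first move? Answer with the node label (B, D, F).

F

C (Bob): min(17, 20, 2) = 2
B (Alice): max(2, 3, 12) = 12
E (Bob): min(6, 8, 5) = 5
D (Alice): max(5, 4, 10) = 10
G (Bob): min(13, 0, 10) = 0
H (Bob): min(13, 8, 17) = 8
I (Bob): min(4, 18, 10) = 4
F (Alice): max(0, 8, 4) = 8
Root (Bob): min(12, 10, 8) = 8
Bob picks the child with the lowest value: F (value 8).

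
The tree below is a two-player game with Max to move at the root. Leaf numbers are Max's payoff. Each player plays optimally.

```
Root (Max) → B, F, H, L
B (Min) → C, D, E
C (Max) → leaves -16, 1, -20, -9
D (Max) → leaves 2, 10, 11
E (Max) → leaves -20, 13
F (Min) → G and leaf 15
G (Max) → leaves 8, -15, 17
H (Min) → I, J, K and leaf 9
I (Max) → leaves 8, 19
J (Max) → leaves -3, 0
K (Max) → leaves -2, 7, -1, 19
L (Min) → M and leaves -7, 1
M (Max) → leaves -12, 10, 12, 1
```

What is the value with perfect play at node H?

I: max(8, 19) = 19
J: max(-3, 0) = 0
K: max(-2, 7, -1, 19) = 19
H: min(19, 0, 19, 9) = 0

0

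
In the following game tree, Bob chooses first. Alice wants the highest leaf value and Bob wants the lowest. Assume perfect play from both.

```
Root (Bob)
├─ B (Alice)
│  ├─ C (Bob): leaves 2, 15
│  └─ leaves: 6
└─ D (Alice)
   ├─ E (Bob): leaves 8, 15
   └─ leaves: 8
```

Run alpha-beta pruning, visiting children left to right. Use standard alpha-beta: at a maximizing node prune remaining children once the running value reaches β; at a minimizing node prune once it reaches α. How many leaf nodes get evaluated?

5

C [α=-∞,β=+∞]: v=2
B [α=-∞,β=+∞]: v=6
E [α=-∞,β=6]: v=8
D [α=-∞,β=6]: v=8 after child 1 ≥ β → β-cutoff, skip 1
Root [α=-∞,β=+∞]: v=6
Leaves evaluated: 5 of 6.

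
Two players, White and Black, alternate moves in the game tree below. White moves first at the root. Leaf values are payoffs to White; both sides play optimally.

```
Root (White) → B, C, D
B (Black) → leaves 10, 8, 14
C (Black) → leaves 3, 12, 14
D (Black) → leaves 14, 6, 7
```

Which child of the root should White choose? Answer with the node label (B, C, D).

B

B (Black): min(10, 8, 14) = 8
C (Black): min(3, 12, 14) = 3
D (Black): min(14, 6, 7) = 6
Root (White): max(8, 3, 6) = 8
White picks the child with the highest value: B (value 8).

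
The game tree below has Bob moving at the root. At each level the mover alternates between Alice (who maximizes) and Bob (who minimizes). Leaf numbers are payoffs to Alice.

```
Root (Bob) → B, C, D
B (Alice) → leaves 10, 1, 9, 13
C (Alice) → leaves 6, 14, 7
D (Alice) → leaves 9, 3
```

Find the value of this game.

B (Alice): max(10, 1, 9, 13) = 13
C (Alice): max(6, 14, 7) = 14
D (Alice): max(9, 3) = 9
Root (Bob): min(13, 14, 9) = 9

9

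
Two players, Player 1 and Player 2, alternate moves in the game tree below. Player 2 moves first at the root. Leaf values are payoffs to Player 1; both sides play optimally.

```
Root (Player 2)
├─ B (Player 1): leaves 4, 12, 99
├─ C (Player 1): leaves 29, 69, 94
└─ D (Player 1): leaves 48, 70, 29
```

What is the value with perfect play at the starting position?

70

B (Player 1): max(4, 12, 99) = 99
C (Player 1): max(29, 69, 94) = 94
D (Player 1): max(48, 70, 29) = 70
Root (Player 2): min(99, 94, 70) = 70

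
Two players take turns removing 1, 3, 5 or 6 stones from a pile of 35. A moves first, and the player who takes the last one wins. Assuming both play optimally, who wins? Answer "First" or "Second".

Second

i:   0  1  2  3  4  5  6  7  8  9 10 11 12 13 14 15 16 17 18 19 20 21 22 23 24 25 26 27 28 29 30 31 32 33 34 35
     L  W  L  W  L  W  W  W  W  W  W  L  W  L  W  L  W  W  W  W  W  W  L  W  L  W  L  W  W  W  W  W  W  L  W  L
Position 35 is L, so the second player wins.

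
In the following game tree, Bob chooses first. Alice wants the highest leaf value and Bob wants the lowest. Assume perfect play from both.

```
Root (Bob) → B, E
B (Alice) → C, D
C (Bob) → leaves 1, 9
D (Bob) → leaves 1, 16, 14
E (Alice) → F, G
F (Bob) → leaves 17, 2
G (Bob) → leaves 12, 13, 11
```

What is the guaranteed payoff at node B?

C: min(1, 9) = 1
D: min(1, 16, 14) = 1
B: max(1, 1) = 1

1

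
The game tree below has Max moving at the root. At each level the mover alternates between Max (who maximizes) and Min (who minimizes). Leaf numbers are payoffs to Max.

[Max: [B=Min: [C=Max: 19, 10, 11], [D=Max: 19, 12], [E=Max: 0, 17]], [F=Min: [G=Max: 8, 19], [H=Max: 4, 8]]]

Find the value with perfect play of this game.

C (Max): max(19, 10, 11) = 19
D (Max): max(19, 12) = 19
E (Max): max(0, 17) = 17
B (Min): min(19, 19, 17) = 17
G (Max): max(8, 19) = 19
H (Max): max(4, 8) = 8
F (Min): min(19, 8) = 8
Root (Max): max(17, 8) = 17

17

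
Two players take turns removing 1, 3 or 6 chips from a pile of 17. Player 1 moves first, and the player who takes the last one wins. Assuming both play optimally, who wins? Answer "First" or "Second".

First

Mark each pile size as W (mover wins) or L (mover loses):
i:   0  1  2  3  4  5  6  7  8  9 10 11 12 13 14 15 16 17
     L  W  L  W  L  W  W  W  W  L  W  L  W  L  W  W  W  W
Position 17 is W, so the first player wins.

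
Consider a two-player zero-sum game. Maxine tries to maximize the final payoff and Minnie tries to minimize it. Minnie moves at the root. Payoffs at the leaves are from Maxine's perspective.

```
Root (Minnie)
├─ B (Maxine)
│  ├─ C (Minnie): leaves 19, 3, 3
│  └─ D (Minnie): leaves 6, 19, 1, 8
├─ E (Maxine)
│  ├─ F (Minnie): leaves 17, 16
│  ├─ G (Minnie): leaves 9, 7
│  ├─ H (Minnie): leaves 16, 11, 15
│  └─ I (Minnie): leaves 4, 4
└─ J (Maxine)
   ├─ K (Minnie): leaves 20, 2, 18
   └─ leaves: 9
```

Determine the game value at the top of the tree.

C (Minnie): min(19, 3, 3) = 3
D (Minnie): min(6, 19, 1, 8) = 1
B (Maxine): max(3, 1) = 3
F (Minnie): min(17, 16) = 16
G (Minnie): min(9, 7) = 7
H (Minnie): min(16, 11, 15) = 11
I (Minnie): min(4, 4) = 4
E (Maxine): max(16, 7, 11, 4) = 16
K (Minnie): min(20, 2, 18) = 2
J (Maxine): max(2, 9) = 9
Root (Minnie): min(3, 16, 9) = 3

3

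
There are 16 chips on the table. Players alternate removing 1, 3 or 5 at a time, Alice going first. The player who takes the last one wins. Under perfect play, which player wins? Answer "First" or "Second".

i:   0  1  2  3  4  5  6  7  8  9 10 11 12 13 14 15 16
     L  W  L  W  L  W  L  W  L  W  L  W  L  W  L  W  L
Position 16 is L, so the second player wins.

Second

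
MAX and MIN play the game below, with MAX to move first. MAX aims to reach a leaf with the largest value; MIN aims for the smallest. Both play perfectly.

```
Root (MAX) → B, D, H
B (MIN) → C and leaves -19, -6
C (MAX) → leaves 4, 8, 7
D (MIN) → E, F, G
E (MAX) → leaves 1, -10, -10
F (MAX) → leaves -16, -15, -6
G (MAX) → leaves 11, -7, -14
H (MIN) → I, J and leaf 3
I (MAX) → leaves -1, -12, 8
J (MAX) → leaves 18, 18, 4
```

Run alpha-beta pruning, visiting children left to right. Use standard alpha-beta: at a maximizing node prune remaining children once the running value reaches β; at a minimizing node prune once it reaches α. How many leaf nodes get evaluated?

C [α=-∞,β=+∞]: v=8
B [α=-∞,β=+∞]: v=-19
E [α=-19,β=+∞]: v=1
F [α=-19,β=1]: v=-6
G [α=-19,β=-6]: v=11 after child 1 ≥ β → β-cutoff, skip 2
D [α=-19,β=+∞]: v=-6
I [α=-6,β=+∞]: v=8
J [α=-6,β=8]: v=18 after child 1 ≥ β → β-cutoff, skip 2
H [α=-6,β=+∞]: v=3
Root [α=-∞,β=+∞]: v=3
Leaves evaluated: 17 of 21.

17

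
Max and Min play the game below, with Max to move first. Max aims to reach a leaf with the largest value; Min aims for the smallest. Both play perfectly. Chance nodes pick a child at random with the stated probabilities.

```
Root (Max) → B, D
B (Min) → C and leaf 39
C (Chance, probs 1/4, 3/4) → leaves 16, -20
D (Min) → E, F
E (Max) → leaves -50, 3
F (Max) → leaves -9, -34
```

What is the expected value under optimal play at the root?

C (Chance): 1/4·16 + 3/4·-20 = -11
B (Min): min(-11, 39) = -11
E (Max): max(-50, 3) = 3
F (Max): max(-9, -34) = -9
D (Min): min(3, -9) = -9
Root (Max): max(-11, -9) = -9

-9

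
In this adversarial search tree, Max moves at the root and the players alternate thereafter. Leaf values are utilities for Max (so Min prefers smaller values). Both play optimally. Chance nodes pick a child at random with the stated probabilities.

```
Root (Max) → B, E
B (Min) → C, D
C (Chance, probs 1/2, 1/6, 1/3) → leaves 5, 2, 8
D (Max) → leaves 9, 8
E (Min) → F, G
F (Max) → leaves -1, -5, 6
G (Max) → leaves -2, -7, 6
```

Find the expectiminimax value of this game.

C (Chance): 1/2·5 + 1/6·2 + 1/3·8 = 5.5
D (Max): max(9, 8) = 9
B (Min): min(5.5, 9) = 5.5
F (Max): max(-1, -5, 6) = 6
G (Max): max(-2, -7, 6) = 6
E (Min): min(6, 6) = 6
Root (Max): max(5.5, 6) = 6

6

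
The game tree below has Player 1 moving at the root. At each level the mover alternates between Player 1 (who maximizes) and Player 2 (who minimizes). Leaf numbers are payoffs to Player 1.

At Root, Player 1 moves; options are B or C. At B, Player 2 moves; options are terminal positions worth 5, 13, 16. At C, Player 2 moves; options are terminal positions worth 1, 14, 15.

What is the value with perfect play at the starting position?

5

B (Player 2): min(5, 13, 16) = 5
C (Player 2): min(1, 14, 15) = 1
Root (Player 1): max(5, 1) = 5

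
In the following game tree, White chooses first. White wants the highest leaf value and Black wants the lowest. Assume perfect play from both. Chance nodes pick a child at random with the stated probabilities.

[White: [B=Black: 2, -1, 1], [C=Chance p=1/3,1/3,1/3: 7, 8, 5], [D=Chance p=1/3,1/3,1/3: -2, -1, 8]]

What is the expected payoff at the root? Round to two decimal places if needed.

6.67

B (Black): min(2, -1, 1) = -1
C (Chance): 1/3·7 + 1/3·8 + 1/3·5 = 6.67
D (Chance): 1/3·-2 + 1/3·-1 + 1/3·8 = 1.67
Root (White): max(-1, 6.67, 1.67) = 6.67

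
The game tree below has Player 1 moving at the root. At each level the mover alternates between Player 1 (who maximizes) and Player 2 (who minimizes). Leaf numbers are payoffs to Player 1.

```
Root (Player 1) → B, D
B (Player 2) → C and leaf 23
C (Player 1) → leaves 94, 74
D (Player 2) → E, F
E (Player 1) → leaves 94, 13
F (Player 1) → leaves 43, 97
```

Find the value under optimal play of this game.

C (Player 1): max(94, 74) = 94
B (Player 2): min(94, 23) = 23
E (Player 1): max(94, 13) = 94
F (Player 1): max(43, 97) = 97
D (Player 2): min(94, 97) = 94
Root (Player 1): max(23, 94) = 94

94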